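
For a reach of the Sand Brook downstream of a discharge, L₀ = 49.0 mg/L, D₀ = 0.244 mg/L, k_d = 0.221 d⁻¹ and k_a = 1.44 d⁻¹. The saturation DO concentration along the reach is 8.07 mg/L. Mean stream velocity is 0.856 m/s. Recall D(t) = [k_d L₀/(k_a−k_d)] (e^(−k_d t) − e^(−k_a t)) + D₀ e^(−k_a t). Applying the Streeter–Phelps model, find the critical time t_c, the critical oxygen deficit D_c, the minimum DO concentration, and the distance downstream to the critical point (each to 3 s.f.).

At the critical point dD/dt = 0, so k_d L₀ e^(−k_d t) = k_a D. Substituting D(t) from the Streeter–Phelps equation and solving for t gives
t_c = ln[(k_a/k_d)(1 − D₀(k_a−k_d)/(k_d L₀))] / (k_a−k_d).
Here k_a−k_d = 1.219 d⁻¹ and 1 − D₀(k_a−k_d)/(k_d L₀) = 1 − 0.244×1.219/(0.221×49.0) = 0.9725, so
t_c = ln(6.516 × 0.9725) / 1.219 = 1.846 / 1.219 = 1.515 d.
D_c = (k_d/k_a) L₀ e^(−k_d t_c) = (0.221/1.44) × 49.0 × e^(−0.221×1.515) = 0.1535 × 49.0 × 0.7155 = 5.381 mg/L.
Minimum DO = C_s − D_c = 8.07 − 5.381 = 2.689 mg/L.
x_c = v t_c = 0.856 m/s × 1.515 d × 86400 s/d = 112000 m ≈ 112 km.

t_c ≈ 1.51 d; D_c ≈ 5.38 mg/L; min DO ≈ 2.69 mg/L; x_c ≈ 112 km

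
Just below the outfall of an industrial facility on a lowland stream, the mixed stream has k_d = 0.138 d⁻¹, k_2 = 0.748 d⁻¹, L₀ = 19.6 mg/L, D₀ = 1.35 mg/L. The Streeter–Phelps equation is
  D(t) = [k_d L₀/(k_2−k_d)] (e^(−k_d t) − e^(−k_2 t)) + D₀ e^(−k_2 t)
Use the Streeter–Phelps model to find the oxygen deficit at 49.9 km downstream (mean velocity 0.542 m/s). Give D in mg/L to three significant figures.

D ≈ 2.44 mg/L

Travel time t = x/v = 49.9 km / (0.542 m/s) = 49900 m / 0.542 m/s = 92070 s = 1.066 d.
k_d L₀/(k_2−k_d) = 0.138×19.6/(0.748−0.138) = 2.705/0.6100 = 4.434 mg/L.
e^(−k_d t) = e^(−0.138×1.066) = 0.8633; e^(−k_2 t) = e^(−0.748×1.066) = 0.4507.
D = 4.434 × (0.8633 − 0.4507) + 1.35 × 0.4507 = 1.829 + 0.6084 = 2.438 mg/L.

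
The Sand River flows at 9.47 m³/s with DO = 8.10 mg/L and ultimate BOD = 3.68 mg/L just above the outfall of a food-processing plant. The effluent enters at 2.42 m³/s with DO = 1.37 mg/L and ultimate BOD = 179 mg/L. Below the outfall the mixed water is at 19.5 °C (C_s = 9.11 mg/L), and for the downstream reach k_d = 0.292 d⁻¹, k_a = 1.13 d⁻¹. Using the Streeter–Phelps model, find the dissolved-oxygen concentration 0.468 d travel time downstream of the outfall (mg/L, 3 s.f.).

DO ≈ 3.83 mg/L

Mixed DO = (9.47×8.10 + 2.42×1.37)/(9.47+2.42) = 80.02/11.89 = 6.730 mg/L.
Mixed L₀ = (9.47×3.68 + 2.42×179)/(11.89) = 468.0/11.89 = 39.36 mg/L.
Initial deficit D₀ = C_s − DO₀ = 9.11 − 6.730 = 2.380 mg/L.
D(0.468) = [0.292×39.36/(1.13−0.292)](e^(−0.292×0.468) − e^(−1.13×0.468)) + 2.380 e^(−1.13×0.468)
= 13.72 × (0.8723 − 0.5893) + 2.380 × 0.5893 = 5.284 mg/L.
DO = 9.11 − 5.284 = 3.826 mg/L.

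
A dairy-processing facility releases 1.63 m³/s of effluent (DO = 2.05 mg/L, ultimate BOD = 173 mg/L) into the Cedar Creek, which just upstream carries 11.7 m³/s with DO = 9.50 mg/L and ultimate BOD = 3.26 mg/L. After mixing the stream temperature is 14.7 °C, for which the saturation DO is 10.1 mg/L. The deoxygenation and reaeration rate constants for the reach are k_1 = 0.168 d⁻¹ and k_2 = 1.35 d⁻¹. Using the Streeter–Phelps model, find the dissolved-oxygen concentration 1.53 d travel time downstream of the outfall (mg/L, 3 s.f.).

DO ≈ 7.70 mg/L

Mixed DO = (11.7×9.50 + 1.63×2.05)/(11.7+1.63) = 114.5/13.33 = 8.589 mg/L.
Mixed L₀ = (11.7×3.26 + 1.63×173)/(13.33) = 320.1/13.33 = 24.02 mg/L.
Initial deficit D₀ = C_s − DO₀ = 10.1 − 8.589 = 1.511 mg/L.
D(1.53) = [0.168×24.02/(1.35−0.168)](e^(−0.168×1.53) − e^(−1.35×1.53)) + 1.511 e^(−1.35×1.53)
= 3.413 × (0.7733 − 0.1268) + 1.511 × 0.1268 = 2.399 mg/L.
DO = 10.1 − 2.399 = 7.701 mg/L.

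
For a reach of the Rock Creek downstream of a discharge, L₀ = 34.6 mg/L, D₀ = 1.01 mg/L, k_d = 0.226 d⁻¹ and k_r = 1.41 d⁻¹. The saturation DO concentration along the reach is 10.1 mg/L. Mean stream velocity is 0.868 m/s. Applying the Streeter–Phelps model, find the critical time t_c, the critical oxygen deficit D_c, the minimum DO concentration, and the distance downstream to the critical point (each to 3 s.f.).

With k_r/k_d = 6.239 and 1 − D₀(k_r−k_d)/(k_d L₀) = 0.8471,
t_c = ln(6.239 × 0.8471) / (1.41 − 0.226) = ln(5.285) / 1.184 = 1.665/1.184 = 1.406 d.
L(t_c) = L₀ e^(−k_d t_c) = 34.6 × 0.7278 = 25.18 mg/L, and at the critical point k_r D_c = k_d L, so D_c = (0.226/1.41) × 25.18 = 4.036 mg/L.
Minimum DO = C_s − D_c = 10.1 − 4.036 = 6.064 mg/L.
x_c = v t_c = 0.868 m/s × 1.406 d × 86400 s/d = 105500 m ≈ 105 km.

t_c ≈ 1.41 d; D_c ≈ 4.04 mg/L; min DO ≈ 6.06 mg/L; x_c ≈ 105 km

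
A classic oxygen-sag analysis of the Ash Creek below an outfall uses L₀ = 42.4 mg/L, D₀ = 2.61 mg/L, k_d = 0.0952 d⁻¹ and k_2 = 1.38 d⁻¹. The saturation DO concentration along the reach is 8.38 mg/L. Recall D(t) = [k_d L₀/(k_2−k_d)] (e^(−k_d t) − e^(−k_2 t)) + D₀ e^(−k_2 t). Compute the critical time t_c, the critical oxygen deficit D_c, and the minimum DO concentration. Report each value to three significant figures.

t_c ≈ 0.699 d; D_c ≈ 2.74 mg/L; min DO ≈ 5.64 mg/L

With k_2/k_d = 14.50 and 1 − D₀(k_2−k_d)/(k_d L₀) = 0.1692,
t_c = ln(14.50 × 0.1692) / (1.38 − 0.0952) = ln(2.453) / 1.285 = 0.8974/1.285 = 0.6985 d.
D_c = (k_d/k_2) L₀ e^(−k_d t_c) = (0.0952/1.38) × 42.4 × e^(−0.0952×0.6985) = 0.06899 × 42.4 × 0.9357 = 2.737 mg/L.
Minimum DO = C_s − D_c = 8.38 − 2.737 = 5.643 mg/L.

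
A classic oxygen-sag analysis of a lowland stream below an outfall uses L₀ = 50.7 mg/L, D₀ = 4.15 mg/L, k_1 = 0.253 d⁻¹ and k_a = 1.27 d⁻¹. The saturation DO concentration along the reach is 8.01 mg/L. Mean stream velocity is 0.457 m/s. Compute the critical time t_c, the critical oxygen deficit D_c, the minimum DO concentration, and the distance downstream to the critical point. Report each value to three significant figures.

t_c ≈ 1.19 d; D_c ≈ 7.47 mg/L; min DO ≈ 0.543 mg/L; x_c ≈ 47.1 km

t_c = [1/(k_a−k_1)] ln[(k_a/k_1)(1 − D₀(k_a−k_1)/(k_1 L₀))]
= [1/(1.27−0.253)] ln[(1.27/0.253)(1 − 4.15×1.017/(0.253×50.7))]
= (1/1.017) ln[5.020 × 0.6710] = 0.9833 × ln(3.368) = 0.9833 × 1.214 = 1.194 d.
D_c = (k_1/k_a) L₀ e^(−k_1 t_c) = (0.253/1.27) × 50.7 × e^(−0.253×1.194) = 0.1992 × 50.7 × 0.7393 = 7.467 mg/L.
Minimum DO = C_s − D_c = 8.01 − 7.467 = 0.5433 mg/L.
x_c = v t_c = 0.457 m/s × 1.194 d × 86400 s/d = 47150 m ≈ 47.1 km.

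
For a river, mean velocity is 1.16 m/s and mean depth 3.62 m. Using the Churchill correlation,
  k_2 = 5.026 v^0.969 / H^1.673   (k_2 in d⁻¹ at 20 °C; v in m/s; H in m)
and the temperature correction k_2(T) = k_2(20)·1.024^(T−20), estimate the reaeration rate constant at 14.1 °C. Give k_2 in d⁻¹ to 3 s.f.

k_2 ≈ 0.586 d⁻¹

k_2(20) = 5.026 × 1.16^0.969 / 3.62^1.673 = 5.026 × 1.155 / 8.604 = 0.6745 d⁻¹.
k_2(14.1) = 0.6745 × 1.024^(14.1−20) = 0.6745 × 0.8694 = 0.5864 d⁻¹.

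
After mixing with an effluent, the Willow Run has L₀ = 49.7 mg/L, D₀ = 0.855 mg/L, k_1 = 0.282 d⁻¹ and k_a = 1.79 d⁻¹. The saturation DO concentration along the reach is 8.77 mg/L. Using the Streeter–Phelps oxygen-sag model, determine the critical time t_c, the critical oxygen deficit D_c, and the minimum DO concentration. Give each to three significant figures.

At the critical point dD/dt = 0, so k_1 L₀ e^(−k_1 t) = k_a D. Substituting D(t) from the Streeter–Phelps equation and solving for t gives
t_c = ln[(k_a/k_1)(1 − D₀(k_a−k_1)/(k_1 L₀))] / (k_a−k_1).
Here k_a−k_1 = 1.508 d⁻¹ and 1 − D₀(k_a−k_1)/(k_1 L₀) = 1 − 0.855×1.508/(0.282×49.7) = 0.9080, so
t_c = ln(6.348 × 0.9080) / 1.508 = 1.752 / 1.508 = 1.162 d.
L(t_c) = L₀ e^(−k_1 t_c) = 49.7 × 0.7207 = 35.82 mg/L, and at the critical point k_a D_c = k_1 L, so D_c = (0.282/1.79) × 35.82 = 5.643 mg/L.
Minimum DO = C_s − D_c = 8.77 − 5.643 = 3.127 mg/L.

t_c ≈ 1.16 d; D_c ≈ 5.64 mg/L; min DO ≈ 3.13 mg/L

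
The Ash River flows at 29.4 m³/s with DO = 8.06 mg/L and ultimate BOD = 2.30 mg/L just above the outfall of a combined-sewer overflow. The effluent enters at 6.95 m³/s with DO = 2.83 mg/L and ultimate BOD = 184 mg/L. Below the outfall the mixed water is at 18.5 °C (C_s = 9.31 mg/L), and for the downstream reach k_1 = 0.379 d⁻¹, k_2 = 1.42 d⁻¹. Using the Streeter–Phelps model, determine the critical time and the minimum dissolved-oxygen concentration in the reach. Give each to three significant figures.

Mixed DO = (29.4×8.06 + 6.95×2.83)/(29.4+6.95) = 256.6/36.35 = 7.060 mg/L.
Mixed L₀ = (29.4×2.30 + 6.95×184)/(36.35) = 1346/36.35 = 37.04 mg/L.
Initial deficit D₀ = C_s − DO₀ = 9.31 − 7.060 = 2.250 mg/L.
t_c = (1/1.041) ln[(1.42/0.379)(1 − 2.250×1.041/(0.379×37.04))] = 0.9606 × ln(3.122) = 1.094 d.
D_c = (0.379/1.42) × 37.04 × e^(−0.379×1.094) = 0.2669 × 37.04 × 0.6607 = 6.532 mg/L.
Minimum DO = 9.31 − 6.532 = 2.778 mg/L.

t_c ≈ 1.09 d; minimum DO ≈ 2.78 mg/L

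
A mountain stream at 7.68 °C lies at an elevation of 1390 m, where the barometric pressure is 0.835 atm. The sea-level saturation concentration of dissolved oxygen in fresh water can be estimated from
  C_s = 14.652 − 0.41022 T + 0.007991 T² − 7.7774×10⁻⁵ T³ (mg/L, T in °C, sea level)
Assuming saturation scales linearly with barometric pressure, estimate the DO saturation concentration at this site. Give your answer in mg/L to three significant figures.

C_s ≈ 9.97 mg/L

At sea level: C_s = 14.652 − 0.41022×7.68 + 0.007991×7.68² − 7.7774×10⁻⁵×7.68³ = 11.94 mg/L.
Pressure correction: C_s' = 11.94 × 0.835 = 9.968 mg/L.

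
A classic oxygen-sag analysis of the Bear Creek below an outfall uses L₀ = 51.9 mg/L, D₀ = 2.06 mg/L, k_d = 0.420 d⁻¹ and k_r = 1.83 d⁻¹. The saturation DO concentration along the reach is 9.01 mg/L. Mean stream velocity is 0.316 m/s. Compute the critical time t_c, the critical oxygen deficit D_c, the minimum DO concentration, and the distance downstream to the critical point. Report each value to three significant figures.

t_c ≈ 0.942 d; D_c ≈ 8.02 mg/L; min DO ≈ 0.992 mg/L; x_c ≈ 25.7 km

At the critical point dD/dt = 0, so k_d L₀ e^(−k_d t) = k_r D. Substituting D(t) from the Streeter–Phelps equation and solving for t gives
t_c = ln[(k_r/k_d)(1 − D₀(k_r−k_d)/(k_d L₀))] / (k_r−k_d).
Here k_r−k_d = 1.410 d⁻¹ and 1 − D₀(k_r−k_d)/(k_d L₀) = 1 − 2.06×1.410/(0.420×51.9) = 0.8667, so
t_c = ln(4.357 × 0.8667) / 1.410 = 1.329 / 1.410 = 0.9424 d.
D_c = (k_d/k_r) L₀ e^(−k_d t_c) = (0.420/1.83) × 51.9 × e^(−0.420×0.9424) = 0.2295 × 51.9 × 0.6731 = 8.018 mg/L.
Minimum DO = C_s − D_c = 9.01 − 8.018 = 0.9920 mg/L.
x_c = v t_c = 0.316 m/s × 0.9424 d × 86400 s/d = 25730 m ≈ 25.7 km.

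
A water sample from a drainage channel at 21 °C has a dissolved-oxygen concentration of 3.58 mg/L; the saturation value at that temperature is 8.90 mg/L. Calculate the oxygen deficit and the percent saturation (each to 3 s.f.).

D ≈ 5.32 mg/L; 40.2 % saturation

D = C_s − C = 8.90 − 3.58 = 5.32 mg/L.
% saturation = 3.58/8.90 × 100 = 40.2 %.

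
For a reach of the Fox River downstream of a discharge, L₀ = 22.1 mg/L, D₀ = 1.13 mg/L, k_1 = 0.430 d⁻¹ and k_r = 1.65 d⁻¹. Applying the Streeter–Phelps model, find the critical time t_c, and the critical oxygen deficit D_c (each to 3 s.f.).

t_c ≈ 0.974 d; D_c ≈ 3.79 mg/L

t_c = [1/(k_r−k_1)] ln[(k_r/k_1)(1 − D₀(k_r−k_1)/(k_1 L₀))]
= [1/(1.65−0.430)] ln[(1.65/0.430)(1 − 1.13×1.220/(0.430×22.1))]
= (1/1.220) ln[3.837 × 0.8549] = 0.8197 × ln(3.281) = 0.8197 × 1.188 = 0.9738 d.
L(t_c) = L₀ e^(−k_1 t_c) = 22.1 × 0.6579 = 14.54 mg/L, and at the critical point k_r D_c = k_1 L, so D_c = (0.430/1.65) × 14.54 = 3.789 mg/L.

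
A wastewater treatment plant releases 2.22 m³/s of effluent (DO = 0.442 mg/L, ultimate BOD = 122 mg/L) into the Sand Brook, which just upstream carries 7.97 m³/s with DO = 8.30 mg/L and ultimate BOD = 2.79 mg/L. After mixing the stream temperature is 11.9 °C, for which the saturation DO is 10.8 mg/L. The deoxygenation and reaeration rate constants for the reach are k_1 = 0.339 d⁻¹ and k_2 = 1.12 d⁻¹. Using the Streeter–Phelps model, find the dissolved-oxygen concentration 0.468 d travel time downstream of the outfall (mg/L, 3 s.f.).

DO ≈ 5.04 mg/L

Mixed DO = (7.97×8.30 + 2.22×0.442)/(7.97+2.22) = 67.13/10.19 = 6.588 mg/L.
Mixed L₀ = (7.97×2.79 + 2.22×122)/(10.19) = 293.1/10.19 = 28.76 mg/L.
Initial deficit D₀ = C_s − DO₀ = 10.8 − 6.588 = 4.212 mg/L.
D(0.468) = [0.339×28.76/(1.12−0.339)](e^(−0.339×0.468) − e^(−1.12×0.468)) + 4.212 e^(−1.12×0.468)
= 12.48 × (0.8533 − 0.5921) + 4.212 × 0.5921 = 5.755 mg/L.
DO = 10.8 − 5.755 = 5.045 mg/L.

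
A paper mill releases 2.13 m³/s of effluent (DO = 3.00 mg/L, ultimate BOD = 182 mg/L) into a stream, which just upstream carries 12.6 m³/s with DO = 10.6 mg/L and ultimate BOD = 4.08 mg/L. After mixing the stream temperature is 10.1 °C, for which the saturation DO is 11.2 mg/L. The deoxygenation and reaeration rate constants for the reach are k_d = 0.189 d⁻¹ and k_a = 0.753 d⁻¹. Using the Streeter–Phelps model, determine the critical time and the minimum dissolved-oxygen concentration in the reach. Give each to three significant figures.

Mixed DO = (12.6×10.6 + 2.13×3.00)/(12.6+2.13) = 139.9/14.73 = 9.501 mg/L.
Mixed L₀ = (12.6×4.08 + 2.13×182)/(14.73) = 439.1/14.73 = 29.81 mg/L.
Initial deficit D₀ = C_s − DO₀ = 11.2 − 9.501 = 1.699 mg/L.
t_c = (1/0.5640) ln[(0.753/0.189)(1 − 1.699×0.5640/(0.189×29.81))] = 1.773 × ln(3.306) = 2.120 d.
D_c = (0.189/0.753) × 29.81 × e^(−0.189×2.120) = 0.2510 × 29.81 × 0.6698 = 5.011 mg/L.
Minimum DO = 11.2 − 5.011 = 6.189 mg/L.

t_c ≈ 2.12 d; minimum DO ≈ 6.19 mg/L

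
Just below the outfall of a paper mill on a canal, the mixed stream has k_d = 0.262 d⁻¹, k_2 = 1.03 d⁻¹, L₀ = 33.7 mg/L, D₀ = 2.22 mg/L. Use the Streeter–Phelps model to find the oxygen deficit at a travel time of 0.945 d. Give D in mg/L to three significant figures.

D ≈ 5.47 mg/L

k_d L₀/(k_2−k_d) = 0.262×33.7/(1.03−0.262) = 8.829/0.7680 = 11.50 mg/L.
e^(−k_d t) = e^(−0.262×0.9450) = 0.7807; e^(−k_2 t) = e^(−1.03×0.9450) = 0.3778.
D = 11.50 × (0.7807 − 0.3778) + 2.22 × 0.3778 = 4.632 + 0.8387 = 5.470 mg/L.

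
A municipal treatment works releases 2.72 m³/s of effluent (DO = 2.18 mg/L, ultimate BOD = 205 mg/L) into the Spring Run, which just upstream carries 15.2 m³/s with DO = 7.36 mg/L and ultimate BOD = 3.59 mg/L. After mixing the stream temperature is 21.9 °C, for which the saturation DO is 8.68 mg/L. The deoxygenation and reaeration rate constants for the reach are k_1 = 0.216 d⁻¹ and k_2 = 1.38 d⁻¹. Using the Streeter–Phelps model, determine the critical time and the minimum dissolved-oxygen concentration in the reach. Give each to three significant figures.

t_c ≈ 1.25 d; minimum DO ≈ 4.59 mg/L

Mixed DO = (15.2×7.36 + 2.72×2.18)/(15.2+2.72) = 117.8/17.92 = 6.574 mg/L.
Mixed L₀ = (15.2×3.59 + 2.72×205)/(17.92) = 612.2/17.92 = 34.16 mg/L.
Initial deficit D₀ = C_s − DO₀ = 8.68 − 6.574 = 2.106 mg/L.
t_c = (1/1.164) ln[(1.38/0.216)(1 − 2.106×1.164/(0.216×34.16))] = 0.8591 × ln(4.266) = 1.246 d.
D_c = (0.216/1.38) × 34.16 × e^(−0.216×1.246) = 0.1565 × 34.16 × 0.7640 = 4.085 mg/L.
Minimum DO = 8.68 − 4.085 = 4.595 mg/L.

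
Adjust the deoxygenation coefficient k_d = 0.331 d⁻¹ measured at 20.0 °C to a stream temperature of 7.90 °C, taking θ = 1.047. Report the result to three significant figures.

k_d ≈ 0.190 d⁻¹

k_d(T₂) = k_d(T₁) · θ^(T₂−T₁) = 0.331 × 1.047^(7.90−20.0)
= 0.331 × 1.047^-12.1 = 0.331 × 0.5736 = 0.1899 d⁻¹.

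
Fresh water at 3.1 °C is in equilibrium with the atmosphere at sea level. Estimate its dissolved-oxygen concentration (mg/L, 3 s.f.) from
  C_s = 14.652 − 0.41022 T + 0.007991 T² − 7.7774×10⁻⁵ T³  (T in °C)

C_s = 14.652 − 0.41022×3.1 + 0.007991×3.1² − 7.7774×10⁻⁵×3.1³ = 13.45 mg/L.

C_s ≈ 13.5 mg/L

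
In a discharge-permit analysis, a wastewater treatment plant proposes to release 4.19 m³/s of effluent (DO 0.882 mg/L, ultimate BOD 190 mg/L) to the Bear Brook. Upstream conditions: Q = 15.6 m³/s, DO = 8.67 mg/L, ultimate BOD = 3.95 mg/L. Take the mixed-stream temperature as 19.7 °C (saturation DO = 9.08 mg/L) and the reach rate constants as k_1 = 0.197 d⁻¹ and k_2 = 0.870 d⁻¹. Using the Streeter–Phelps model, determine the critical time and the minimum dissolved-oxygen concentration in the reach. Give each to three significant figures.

Mixed DO = (15.6×8.67 + 4.19×0.882)/(15.6+4.19) = 138.9/19.79 = 7.021 mg/L.
Mixed L₀ = (15.6×3.95 + 4.19×190)/(19.79) = 857.7/19.79 = 43.34 mg/L.
Initial deficit D₀ = C_s − DO₀ = 9.08 − 7.021 = 2.059 mg/L.
t_c = (1/0.6730) ln[(0.870/0.197)(1 − 2.059×0.6730/(0.197×43.34))] = 1.486 × ln(3.700) = 1.944 d.
D_c = (0.197/0.870) × 43.34 × e^(−0.197×1.944) = 0.2264 × 43.34 × 0.6819 = 6.692 mg/L.
Minimum DO = 9.08 − 6.692 = 2.388 mg/L.

t_c ≈ 1.94 d; minimum DO ≈ 2.39 mg/L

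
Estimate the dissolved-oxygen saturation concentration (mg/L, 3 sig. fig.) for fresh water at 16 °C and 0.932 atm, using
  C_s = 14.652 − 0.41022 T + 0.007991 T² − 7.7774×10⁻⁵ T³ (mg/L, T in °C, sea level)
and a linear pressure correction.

C_s ≈ 9.15 mg/L

At sea level: C_s = 14.652 − 0.41022×16 + 0.007991×16² − 7.7774×10⁻⁵×16³ = 9.816 mg/L.
Pressure correction: C_s' = 9.816 × 0.932 = 9.148 mg/L.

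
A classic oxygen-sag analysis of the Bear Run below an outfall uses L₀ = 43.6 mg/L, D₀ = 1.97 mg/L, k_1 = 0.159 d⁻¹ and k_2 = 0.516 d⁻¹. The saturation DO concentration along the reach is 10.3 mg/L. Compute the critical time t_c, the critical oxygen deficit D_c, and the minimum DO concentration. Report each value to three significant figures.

t_c ≈ 3.00 d; D_c ≈ 8.34 mg/L; min DO ≈ 1.96 mg/L

t_c = [1/(k_2−k_1)] ln[(k_2/k_1)(1 − D₀(k_2−k_1)/(k_1 L₀))]
= [1/(0.516−0.159)] ln[(0.516/0.159)(1 − 1.97×0.3570/(0.159×43.6))]
= (1/0.3570) ln[3.245 × 0.8986] = 2.801 × ln(2.916) = 2.801 × 1.070 = 2.998 d.
D_c = (k_1/k_2) L₀ e^(−k_1 t_c) = (0.159/0.516) × 43.6 × e^(−0.159×2.998) = 0.3081 × 43.6 × 0.6209 = 8.341 mg/L.
Minimum DO = C_s − D_c = 10.3 − 8.341 = 1.959 mg/L.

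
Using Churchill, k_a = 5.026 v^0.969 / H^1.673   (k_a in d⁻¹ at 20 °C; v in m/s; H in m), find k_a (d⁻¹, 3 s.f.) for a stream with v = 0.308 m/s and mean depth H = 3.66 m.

k_a = 5.026 × 0.308^0.969 / 3.66^1.673 = 5.026 × 0.3195 / 8.764 = 0.1832 d⁻¹.

k_a ≈ 0.183 d⁻¹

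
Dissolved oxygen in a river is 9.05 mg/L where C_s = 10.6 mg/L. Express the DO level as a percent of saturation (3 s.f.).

85.4 % saturation

% saturation = C/C_s × 100 = 9.05/10.6 × 100 = 85.4 %.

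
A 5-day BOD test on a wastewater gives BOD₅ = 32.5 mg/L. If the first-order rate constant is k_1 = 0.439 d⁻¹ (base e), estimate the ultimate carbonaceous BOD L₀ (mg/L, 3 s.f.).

L₀ ≈ 36.6 mg/L

BOD₅ = L₀(1 − e^(−5k_1)) ⇒ L₀ = BOD₅ / (1 − e^(−5×0.439))
= 32.5 / (1 − 0.1114) = 32.5 / 0.8886 = 36.57 mg/L.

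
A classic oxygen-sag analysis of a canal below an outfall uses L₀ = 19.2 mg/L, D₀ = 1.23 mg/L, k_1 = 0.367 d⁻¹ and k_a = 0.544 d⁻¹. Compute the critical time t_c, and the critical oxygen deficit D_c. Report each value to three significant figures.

t_c ≈ 2.05 d; D_c ≈ 6.11 mg/L

t_c = [1/(k_a−k_1)] ln[(k_a/k_1)(1 − D₀(k_a−k_1)/(k_1 L₀))]
= [1/(0.544−0.367)] ln[(0.544/0.367)(1 − 1.23×0.1770/(0.367×19.2))]
= (1/0.1770) ln[1.482 × 0.9691] = 5.650 × ln(1.436) = 5.650 × 0.3622 = 2.046 d.
D_c = (k_1/k_a) L₀ e^(−k_1 t_c) = (0.367/0.544) × 19.2 × e^(−0.367×2.046) = 0.6746 × 19.2 × 0.4719 = 6.112 mg/L.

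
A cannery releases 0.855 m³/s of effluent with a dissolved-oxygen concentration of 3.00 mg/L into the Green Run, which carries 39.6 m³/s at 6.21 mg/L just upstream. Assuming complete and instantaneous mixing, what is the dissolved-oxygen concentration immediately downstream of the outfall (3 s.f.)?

6.14 mg/L

Flow-weighted mixing: C = (Q_r C_r + Q_w C_w)/(Q_r + Q_w)
= (39.6×6.21 + 0.855×3.00)/(39.6 + 0.855) = 248.5/40.45 = 6.142 mg/L.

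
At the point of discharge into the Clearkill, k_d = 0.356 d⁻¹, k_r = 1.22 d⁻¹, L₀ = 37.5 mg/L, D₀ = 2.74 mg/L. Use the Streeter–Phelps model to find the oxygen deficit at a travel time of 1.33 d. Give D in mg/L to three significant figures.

k_d L₀/(k_r−k_d) = 0.356×37.5/(1.22−0.356) = 13.35/0.8640 = 15.45 mg/L.
e^(−k_d t) = e^(−0.356×1.330) = 0.6228; e^(−k_r t) = e^(−1.22×1.330) = 0.1974.
D = 15.45 × (0.6228 − 0.1974) + 2.74 × 0.1974 = 6.574 + 0.5408 = 7.115 mg/L.

D ≈ 7.11 mg/L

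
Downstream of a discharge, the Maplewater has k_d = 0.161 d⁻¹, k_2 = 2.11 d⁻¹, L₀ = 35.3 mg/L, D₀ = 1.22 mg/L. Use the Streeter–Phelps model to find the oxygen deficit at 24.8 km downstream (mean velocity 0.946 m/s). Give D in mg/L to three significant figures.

Travel time t = x/v = 24.8 km / (0.946 m/s) = 24800 m / 0.946 m/s = 26220 s = 0.3034 d.
k_d L₀/(k_2−k_d) = 0.161×35.3/(2.11−0.161) = 5.683/1.949 = 2.916 mg/L.
e^(−k_d t) = e^(−0.161×0.3034) = 0.9523; e^(−k_2 t) = e^(−2.11×0.3034) = 0.5272.
D = 2.916 × (0.9523 − 0.5272) + 1.22 × 0.5272 = 1.240 + 0.6432 = 1.883 mg/L.

D ≈ 1.88 mg/L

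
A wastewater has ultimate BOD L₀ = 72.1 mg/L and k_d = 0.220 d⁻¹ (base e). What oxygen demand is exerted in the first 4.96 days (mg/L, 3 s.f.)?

y ≈ 47.9 mg/L

y_t = L₀(1 − e^(−k_d t)) = 72.1 × (1 − e^(−0.220×4.96))
= 72.1 × (1 − 0.3358) = 72.1 × 0.6642 = 47.89 mg/L.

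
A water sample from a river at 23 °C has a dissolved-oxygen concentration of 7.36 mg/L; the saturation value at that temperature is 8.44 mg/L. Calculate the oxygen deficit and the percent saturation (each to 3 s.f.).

D = C_s − C = 8.44 − 7.36 = 1.08 mg/L.
% saturation = 7.36/8.44 × 100 = 87.2 %.

D ≈ 1.08 mg/L; 87.2 % saturation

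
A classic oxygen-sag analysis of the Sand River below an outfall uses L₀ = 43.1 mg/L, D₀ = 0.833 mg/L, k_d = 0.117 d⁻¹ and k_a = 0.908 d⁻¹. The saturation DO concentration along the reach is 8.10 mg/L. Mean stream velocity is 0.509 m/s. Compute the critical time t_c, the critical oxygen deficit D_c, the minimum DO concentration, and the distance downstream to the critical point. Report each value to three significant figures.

t_c = [1/(k_a−k_d)] ln[(k_a/k_d)(1 − D₀(k_a−k_d)/(k_d L₀))]
= [1/(0.908−0.117)] ln[(0.908/0.117)(1 − 0.833×0.7910/(0.117×43.1))]
= (1/0.7910) ln[7.761 × 0.8693] = 1.264 × ln(6.747) = 1.264 × 1.909 = 2.413 d.
L(t_c) = L₀ e^(−k_d t_c) = 43.1 × 0.7540 = 32.50 mg/L, and at the critical point k_a D_c = k_d L, so D_c = (0.117/0.908) × 32.50 = 4.187 mg/L.
Minimum DO = C_s − D_c = 8.10 − 4.187 = 3.913 mg/L.
x_c = v t_c = 0.509 m/s × 2.413 d × 86400 s/d = 106100 m ≈ 106 km.

t_c ≈ 2.41 d; D_c ≈ 4.19 mg/L; min DO ≈ 3.91 mg/L; x_c ≈ 106 km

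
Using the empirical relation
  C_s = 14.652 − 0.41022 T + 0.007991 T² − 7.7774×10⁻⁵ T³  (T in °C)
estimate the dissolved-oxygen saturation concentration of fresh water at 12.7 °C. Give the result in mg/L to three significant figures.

C_s ≈ 10.6 mg/L

C_s = 14.652 − 0.41022×12.7 + 0.007991×12.7² − 7.7774×10⁻⁵×12.7³ = 10.57 mg/L.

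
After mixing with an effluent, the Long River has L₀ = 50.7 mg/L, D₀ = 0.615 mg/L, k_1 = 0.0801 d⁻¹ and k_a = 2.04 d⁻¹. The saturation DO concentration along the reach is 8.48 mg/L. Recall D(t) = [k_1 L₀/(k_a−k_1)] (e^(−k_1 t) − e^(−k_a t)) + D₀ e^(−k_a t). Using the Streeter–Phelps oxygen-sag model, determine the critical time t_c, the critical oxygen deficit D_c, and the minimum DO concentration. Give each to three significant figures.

With k_a/k_1 = 25.47 and 1 − D₀(k_a−k_1)/(k_1 L₀) = 0.7032,
t_c = ln(25.47 × 0.7032) / (2.04 − 0.0801) = ln(17.91) / 1.960 = 2.885/1.960 = 1.472 d.
D_c = (k_1/k_a) L₀ e^(−k_1 t_c) = (0.0801/2.04) × 50.7 × e^(−0.0801×1.472) = 0.03926 × 50.7 × 0.8888 = 1.769 mg/L.
Minimum DO = C_s − D_c = 8.48 − 1.769 = 6.711 mg/L.

t_c ≈ 1.47 d; D_c ≈ 1.77 mg/L; min DO ≈ 6.71 mg/L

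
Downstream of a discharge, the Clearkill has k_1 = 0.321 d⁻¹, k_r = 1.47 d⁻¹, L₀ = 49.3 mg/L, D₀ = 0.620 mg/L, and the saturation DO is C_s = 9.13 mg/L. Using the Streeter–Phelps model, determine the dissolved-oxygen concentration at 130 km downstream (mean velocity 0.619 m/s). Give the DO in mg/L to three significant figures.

DO ≈ 3.19 mg/L

Travel time t = x/v = 130 km / (0.619 m/s) = 130000 m / 0.619 m/s = 210000 s = 2.431 d.
k_1 L₀/(k_r−k_1) = 0.321×49.3/(1.47−0.321) = 15.83/1.149 = 13.77 mg/L.
e^(−k_1 t) = e^(−0.321×2.431) = 0.4583; e^(−k_r t) = e^(−1.47×2.431) = 0.02807.
D = 13.77 × (0.4583 − 0.02807) + 0.620 × 0.02807 = 5.925 + 0.01740 = 5.943 mg/L.
DO = C_s − D = 9.13 − 5.943 = 3.187 mg/L.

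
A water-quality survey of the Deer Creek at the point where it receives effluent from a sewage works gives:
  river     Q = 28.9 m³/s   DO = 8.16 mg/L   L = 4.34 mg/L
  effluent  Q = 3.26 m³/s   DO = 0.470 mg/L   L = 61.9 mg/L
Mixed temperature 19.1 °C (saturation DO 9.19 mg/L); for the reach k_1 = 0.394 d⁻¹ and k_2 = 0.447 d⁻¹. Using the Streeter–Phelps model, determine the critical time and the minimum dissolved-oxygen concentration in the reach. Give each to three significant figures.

t_c ≈ 1.92 d; minimum DO ≈ 4.99 mg/L

Mixed DO = (28.9×8.16 + 3.26×0.470)/(28.9+3.26) = 237.4/32.16 = 7.380 mg/L.
Mixed L₀ = (28.9×4.34 + 3.26×61.9)/(32.16) = 327.2/32.16 = 10.17 mg/L.
Initial deficit D₀ = C_s − DO₀ = 9.19 − 7.380 = 1.810 mg/L.
t_c = (1/0.05300) ln[(0.447/0.394)(1 − 1.810×0.05300/(0.394×10.17))] = 18.87 × ln(1.107) = 1.924 d.
D_c = (0.394/0.447) × 10.17 × e^(−0.394×1.924) = 0.8814 × 10.17 × 0.4685 = 4.202 mg/L.
Minimum DO = 9.19 − 4.202 = 4.988 mg/L.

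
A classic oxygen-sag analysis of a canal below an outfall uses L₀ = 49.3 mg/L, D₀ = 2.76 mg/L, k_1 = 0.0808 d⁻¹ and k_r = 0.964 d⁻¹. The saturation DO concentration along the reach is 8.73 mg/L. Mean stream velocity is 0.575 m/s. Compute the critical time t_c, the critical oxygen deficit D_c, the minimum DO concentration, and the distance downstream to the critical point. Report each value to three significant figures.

t_c ≈ 1.74 d; D_c ≈ 3.59 mg/L; min DO ≈ 5.14 mg/L; x_c ≈ 86.2 km

At the critical point dD/dt = 0, so k_1 L₀ e^(−k_1 t) = k_r D. Substituting D(t) from the Streeter–Phelps equation and solving for t gives
t_c = ln[(k_r/k_1)(1 − D₀(k_r−k_1)/(k_1 L₀))] / (k_r−k_1).
Here k_r−k_1 = 0.8832 d⁻¹ and 1 − D₀(k_r−k_1)/(k_1 L₀) = 1 − 2.76×0.8832/(0.0808×49.3) = 0.3881, so
t_c = ln(11.93 × 0.3881) / 0.8832 = 1.533 / 0.8832 = 1.735 d.
L(t_c) = L₀ e^(−k_1 t_c) = 49.3 × 0.8692 = 42.85 mg/L, and at the critical point k_r D_c = k_1 L, so D_c = (0.0808/0.964) × 42.85 = 3.592 mg/L.
Minimum DO = C_s − D_c = 8.73 − 3.592 = 5.138 mg/L.
x_c = v t_c = 0.575 m/s × 1.735 d × 86400 s/d = 86200 m ≈ 86.2 km.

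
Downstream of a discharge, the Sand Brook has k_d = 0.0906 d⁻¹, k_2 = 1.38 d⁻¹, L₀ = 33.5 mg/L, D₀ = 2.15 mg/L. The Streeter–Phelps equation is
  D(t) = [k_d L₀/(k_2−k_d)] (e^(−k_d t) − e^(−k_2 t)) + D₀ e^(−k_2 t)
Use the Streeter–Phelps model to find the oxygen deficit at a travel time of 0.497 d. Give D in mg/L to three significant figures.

D ≈ 2.15 mg/L

k_d L₀/(k_2−k_d) = 0.0906×33.5/(1.38−0.0906) = 3.035/1.289 = 2.354 mg/L.
e^(−k_d t) = e^(−0.0906×0.4970) = 0.9560; e^(−k_2 t) = e^(−1.38×0.4970) = 0.5037.
D = 2.354 × (0.9560 − 0.5037) + 2.15 × 0.5037 = 1.065 + 1.083 = 2.148 mg/L.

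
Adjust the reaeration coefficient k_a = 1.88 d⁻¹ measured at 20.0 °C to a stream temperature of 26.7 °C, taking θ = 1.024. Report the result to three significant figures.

k_a(T₂) = k_a(T₁) · θ^(T₂−T₁) = 1.88 × 1.024^(26.7−20.0)
= 1.88 × 1.024^6.70 = 1.88 × 1.172 = 2.204 d⁻¹.

k_a ≈ 2.20 d⁻¹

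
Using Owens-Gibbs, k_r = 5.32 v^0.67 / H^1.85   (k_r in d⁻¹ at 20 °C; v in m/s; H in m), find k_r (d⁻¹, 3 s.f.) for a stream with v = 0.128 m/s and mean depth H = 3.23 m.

k_r ≈ 0.153 d⁻¹

k_r = 5.32 × 0.128^0.67 / 3.23^1.85 = 5.32 × 0.2522 / 8.750 = 0.1534 d⁻¹.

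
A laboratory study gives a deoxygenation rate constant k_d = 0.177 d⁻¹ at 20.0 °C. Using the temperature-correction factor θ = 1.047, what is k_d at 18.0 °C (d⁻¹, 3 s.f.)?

k_d ≈ 0.161 d⁻¹

k_d(T₂) = k_d(T₁) · θ^(T₂−T₁) = 0.177 × 1.047^(18.0−20.0)
= 0.177 × 1.047^-2.00 = 0.177 × 0.9122 = 0.1615 d⁻¹.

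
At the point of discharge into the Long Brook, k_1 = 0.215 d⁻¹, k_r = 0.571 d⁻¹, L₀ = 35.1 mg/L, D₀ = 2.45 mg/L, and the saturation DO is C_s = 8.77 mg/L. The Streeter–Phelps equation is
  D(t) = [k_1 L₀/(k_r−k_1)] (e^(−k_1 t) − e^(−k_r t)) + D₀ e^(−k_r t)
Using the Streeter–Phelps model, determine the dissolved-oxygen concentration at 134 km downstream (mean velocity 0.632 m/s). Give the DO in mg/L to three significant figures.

Travel time t = x/v = 134 km / (0.632 m/s) = 134000 m / 0.632 m/s = 212000 s = 2.454 d.
k_1 L₀/(k_r−k_1) = 0.215×35.1/(0.571−0.215) = 7.546/0.3560 = 21.20 mg/L.
e^(−k_1 t) = e^(−0.215×2.454) = 0.5900; e^(−k_r t) = e^(−0.571×2.454) = 0.2463.
D = 21.20 × (0.5900 − 0.2463) + 2.45 × 0.2463 = 7.286 + 0.6034 = 7.890 mg/L.
DO = C_s − D = 8.77 − 7.890 = 0.8804 mg/L.

DO ≈ 0.880 mg/L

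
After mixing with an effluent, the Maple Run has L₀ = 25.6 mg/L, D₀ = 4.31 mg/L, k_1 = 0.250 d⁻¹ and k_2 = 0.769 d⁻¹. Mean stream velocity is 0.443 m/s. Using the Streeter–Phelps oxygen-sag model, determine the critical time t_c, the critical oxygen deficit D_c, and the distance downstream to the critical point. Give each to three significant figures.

t_c ≈ 1.34 d; D_c ≈ 5.96 mg/L; x_c ≈ 51.2 km

t_c = [1/(k_2−k_1)] ln[(k_2/k_1)(1 − D₀(k_2−k_1)/(k_1 L₀))]
= [1/(0.769−0.250)] ln[(0.769/0.250)(1 − 4.31×0.5190/(0.250×25.6))]
= (1/0.5190) ln[3.076 × 0.6505] = 1.927 × ln(2.001) = 1.927 × 0.6936 = 1.336 d.
L(t_c) = L₀ e^(−k_1 t_c) = 25.6 × 0.7160 = 18.33 mg/L, and at the critical point k_2 D_c = k_1 L, so D_c = (0.250/0.769) × 18.33 = 5.959 mg/L.
x_c = v t_c = 0.443 m/s × 1.336 d × 86400 s/d = 51150 m ≈ 51.2 km.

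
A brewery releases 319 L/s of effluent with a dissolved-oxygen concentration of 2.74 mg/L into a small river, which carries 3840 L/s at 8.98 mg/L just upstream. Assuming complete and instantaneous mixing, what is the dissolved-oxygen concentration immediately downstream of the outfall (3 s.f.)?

Flow-weighted mixing: C = (Q_r C_r + Q_w C_w)/(Q_r + Q_w)
= (3840×8.98 + 319×2.74)/(3840 + 319) = 35360/4159 = 8.501 mg/L.

8.50 mg/L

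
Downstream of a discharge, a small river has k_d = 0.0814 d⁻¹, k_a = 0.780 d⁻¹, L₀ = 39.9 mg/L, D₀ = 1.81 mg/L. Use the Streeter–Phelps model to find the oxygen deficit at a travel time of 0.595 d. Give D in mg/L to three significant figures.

D ≈ 2.64 mg/L

k_d L₀/(k_a−k_d) = 0.0814×39.9/(0.780−0.0814) = 3.248/0.6986 = 4.649 mg/L.
e^(−k_d t) = e^(−0.0814×0.5950) = 0.9527; e^(−k_a t) = e^(−0.780×0.5950) = 0.6287.
D = 4.649 × (0.9527 − 0.6287) + 1.81 × 0.6287 = 1.506 + 1.138 = 2.644 mg/L.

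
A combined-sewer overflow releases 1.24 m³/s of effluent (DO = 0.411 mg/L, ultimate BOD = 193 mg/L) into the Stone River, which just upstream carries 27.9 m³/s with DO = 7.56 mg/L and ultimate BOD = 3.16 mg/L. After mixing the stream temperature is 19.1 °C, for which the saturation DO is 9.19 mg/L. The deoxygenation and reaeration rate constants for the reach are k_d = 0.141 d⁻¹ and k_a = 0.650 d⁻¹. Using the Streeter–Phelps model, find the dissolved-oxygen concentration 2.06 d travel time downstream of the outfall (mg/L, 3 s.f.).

Mixed DO = (27.9×7.56 + 1.24×0.411)/(27.9+1.24) = 211.4/29.14 = 7.256 mg/L.
Mixed L₀ = (27.9×3.16 + 1.24×193)/(29.14) = 327.5/29.14 = 11.24 mg/L.
Initial deficit D₀ = C_s − DO₀ = 9.19 − 7.256 = 1.934 mg/L.
D(2.06) = [0.141×11.24/(0.650−0.141)](e^(−0.141×2.06) − e^(−0.650×2.06)) + 1.934 e^(−0.650×2.06)
= 3.113 × (0.7479 − 0.2621) + 1.934 × 0.2621 = 2.019 mg/L.
DO = 9.19 − 2.019 = 7.171 mg/L.

DO ≈ 7.17 mg/L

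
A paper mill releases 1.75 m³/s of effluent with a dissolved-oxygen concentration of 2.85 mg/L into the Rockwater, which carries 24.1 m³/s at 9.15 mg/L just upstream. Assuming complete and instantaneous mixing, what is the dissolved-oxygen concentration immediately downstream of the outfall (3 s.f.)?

Flow-weighted mixing: C = (Q_r C_r + Q_w C_w)/(Q_r + Q_w)
= (24.1×9.15 + 1.75×2.85)/(24.1 + 1.75) = 225.5/25.85 = 8.724 mg/L.

8.72 mg/L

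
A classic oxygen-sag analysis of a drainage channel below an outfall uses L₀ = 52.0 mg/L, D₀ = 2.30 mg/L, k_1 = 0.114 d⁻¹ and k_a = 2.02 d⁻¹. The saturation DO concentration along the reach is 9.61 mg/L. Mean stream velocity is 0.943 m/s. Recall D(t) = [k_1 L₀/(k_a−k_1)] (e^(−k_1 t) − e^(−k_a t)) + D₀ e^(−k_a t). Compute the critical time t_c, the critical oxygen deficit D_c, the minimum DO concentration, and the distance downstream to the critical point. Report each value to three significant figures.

With k_a/k_1 = 17.72 and 1 − D₀(k_a−k_1)/(k_1 L₀) = 0.2605,
t_c = ln(17.72 × 0.2605) / (2.02 − 0.114) = ln(4.616) / 1.906 = 1.529/1.906 = 0.8025 d.
L(t_c) = L₀ e^(−k_1 t_c) = 52.0 × 0.9126 = 47.45 mg/L, and at the critical point k_a D_c = k_1 L, so D_c = (0.114/2.02) × 47.45 = 2.678 mg/L.
Minimum DO = C_s − D_c = 9.61 − 2.678 = 6.932 mg/L.
x_c = v t_c = 0.943 m/s × 0.8025 d × 86400 s/d = 65380 m ≈ 65.4 km.

t_c ≈ 0.802 d; D_c ≈ 2.68 mg/L; min DO ≈ 6.93 mg/L; x_c ≈ 65.4 km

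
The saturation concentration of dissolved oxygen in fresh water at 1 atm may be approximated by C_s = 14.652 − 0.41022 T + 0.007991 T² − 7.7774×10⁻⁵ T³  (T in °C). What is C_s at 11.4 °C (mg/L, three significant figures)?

C_s = 14.652 − 0.41022×11.4 + 0.007991×11.4² − 7.7774×10⁻⁵×11.4³ = 10.90 mg/L.

C_s ≈ 10.9 mg/L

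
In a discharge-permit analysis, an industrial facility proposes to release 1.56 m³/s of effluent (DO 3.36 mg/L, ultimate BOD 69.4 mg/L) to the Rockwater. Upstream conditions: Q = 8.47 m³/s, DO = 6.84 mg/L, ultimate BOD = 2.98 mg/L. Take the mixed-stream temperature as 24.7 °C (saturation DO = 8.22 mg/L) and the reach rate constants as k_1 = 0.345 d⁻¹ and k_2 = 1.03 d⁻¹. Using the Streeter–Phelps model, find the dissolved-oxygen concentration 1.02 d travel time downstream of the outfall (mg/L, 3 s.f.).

DO ≈ 5.18 mg/L

Mixed DO = (8.47×6.84 + 1.56×3.36)/(8.47+1.56) = 63.18/10.03 = 6.299 mg/L.
Mixed L₀ = (8.47×2.98 + 1.56×69.4)/(10.03) = 133.5/10.03 = 13.31 mg/L.
Initial deficit D₀ = C_s − DO₀ = 8.22 − 6.299 = 1.921 mg/L.
D(1.02) = [0.345×13.31/(1.03−0.345)](e^(−0.345×1.02) − e^(−1.03×1.02)) + 1.921 e^(−1.03×1.02)
= 6.704 × (0.7034 − 0.3497) + 1.921 × 0.3497 = 3.043 mg/L.
DO = 8.22 − 3.043 = 5.177 mg/L.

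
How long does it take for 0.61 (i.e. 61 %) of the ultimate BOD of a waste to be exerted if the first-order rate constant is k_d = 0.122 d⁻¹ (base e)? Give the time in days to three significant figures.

y/L₀ = 1 − e^(−k_d t) = 0.61 ⇒ e^(−k_d t) = 0.390
t = −ln(0.390) / 0.122 = 0.9416 / 0.122 = 7.718 d.

t ≈ 7.72 d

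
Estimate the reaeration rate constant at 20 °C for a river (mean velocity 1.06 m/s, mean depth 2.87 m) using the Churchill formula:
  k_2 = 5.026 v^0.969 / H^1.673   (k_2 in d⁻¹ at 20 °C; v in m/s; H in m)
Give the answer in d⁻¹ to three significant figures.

k_2 ≈ 0.911 d⁻¹

k_2 = 5.026 × 1.06^0.969 / 2.87^1.673 = 5.026 × 1.058 / 5.835 = 0.9114 d⁻¹.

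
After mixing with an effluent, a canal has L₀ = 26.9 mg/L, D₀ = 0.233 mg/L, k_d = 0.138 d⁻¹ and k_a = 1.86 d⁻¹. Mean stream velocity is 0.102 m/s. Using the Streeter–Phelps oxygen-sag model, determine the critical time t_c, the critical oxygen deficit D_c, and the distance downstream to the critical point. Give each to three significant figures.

t_c ≈ 1.44 d; D_c ≈ 1.64 mg/L; x_c ≈ 12.7 km

With k_a/k_d = 13.48 and 1 − D₀(k_a−k_d)/(k_d L₀) = 0.8919,
t_c = ln(13.48 × 0.8919) / (1.86 − 0.138) = ln(12.02) / 1.722 = 2.487/1.722 = 1.444 d.
L(t_c) = L₀ e^(−k_d t_c) = 26.9 × 0.8193 = 22.04 mg/L, and at the critical point k_a D_c = k_d L, so D_c = (0.138/1.86) × 22.04 = 1.635 mg/L.
x_c = v t_c = 0.102 m/s × 1.444 d × 86400 s/d = 12730 m ≈ 12.7 km.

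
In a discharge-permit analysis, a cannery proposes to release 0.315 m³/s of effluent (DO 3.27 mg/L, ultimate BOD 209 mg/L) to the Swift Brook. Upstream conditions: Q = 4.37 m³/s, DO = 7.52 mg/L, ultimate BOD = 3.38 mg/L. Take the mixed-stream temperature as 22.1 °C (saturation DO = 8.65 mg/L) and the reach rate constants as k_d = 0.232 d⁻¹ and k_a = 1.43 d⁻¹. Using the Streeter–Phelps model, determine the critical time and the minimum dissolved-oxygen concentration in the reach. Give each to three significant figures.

t_c ≈ 1.06 d; minimum DO ≈ 6.47 mg/L

Mixed DO = (4.37×7.52 + 0.315×3.27)/(4.37+0.315) = 33.89/4.685 = 7.234 mg/L.
Mixed L₀ = (4.37×3.38 + 0.315×209)/(4.685) = 80.61/4.685 = 17.21 mg/L.
Initial deficit D₀ = C_s − DO₀ = 8.65 − 7.234 = 1.416 mg/L.
t_c = (1/1.198) ln[(1.43/0.232)(1 − 1.416×1.198/(0.232×17.21))] = 0.8347 × ln(3.545) = 1.056 d.
D_c = (0.232/1.43) × 17.21 × e^(−0.232×1.056) = 0.1622 × 17.21 × 0.7827 = 2.185 mg/L.
Minimum DO = 8.65 − 2.185 = 6.465 mg/L.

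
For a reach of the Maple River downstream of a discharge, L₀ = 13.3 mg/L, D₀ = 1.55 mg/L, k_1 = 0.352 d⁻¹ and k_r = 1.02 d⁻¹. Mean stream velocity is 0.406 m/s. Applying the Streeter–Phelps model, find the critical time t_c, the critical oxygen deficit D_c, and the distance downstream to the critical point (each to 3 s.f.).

t_c ≈ 1.22 d; D_c ≈ 2.99 mg/L; x_c ≈ 42.7 km

With k_r/k_1 = 2.898 and 1 − D₀(k_r−k_1)/(k_1 L₀) = 0.7788,
t_c = ln(2.898 × 0.7788) / (1.02 − 0.352) = ln(2.257) / 0.6680 = 0.8140/0.6680 = 1.219 d.
D_c = (k_1/k_r) L₀ e^(−k_1 t_c) = (0.352/1.02) × 13.3 × e^(−0.352×1.219) = 0.3451 × 13.3 × 0.6512 = 2.989 mg/L.
x_c = v t_c = 0.406 m/s × 1.219 d × 86400 s/d = 42740 m ≈ 42.7 km.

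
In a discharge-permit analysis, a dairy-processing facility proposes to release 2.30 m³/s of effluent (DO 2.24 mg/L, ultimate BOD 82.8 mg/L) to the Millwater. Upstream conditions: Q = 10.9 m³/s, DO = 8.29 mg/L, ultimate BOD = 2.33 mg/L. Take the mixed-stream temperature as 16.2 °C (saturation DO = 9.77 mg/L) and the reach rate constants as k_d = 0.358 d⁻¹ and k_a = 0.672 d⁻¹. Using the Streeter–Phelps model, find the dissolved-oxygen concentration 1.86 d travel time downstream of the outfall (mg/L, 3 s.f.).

Mixed DO = (10.9×8.29 + 2.30×2.24)/(10.9+2.30) = 95.51/13.20 = 7.236 mg/L.
Mixed L₀ = (10.9×2.33 + 2.30×82.8)/(13.20) = 215.8/13.20 = 16.35 mg/L.
Initial deficit D₀ = C_s − DO₀ = 9.77 − 7.236 = 2.534 mg/L.
D(1.86) = [0.358×16.35/(0.672−0.358)](e^(−0.358×1.86) − e^(−0.672×1.86)) + 2.534 e^(−0.672×1.86)
= 18.64 × (0.5138 − 0.2865) + 2.534 × 0.2865 = 4.963 mg/L.
DO = 9.77 − 4.963 = 4.807 mg/L.

DO ≈ 4.81 mg/L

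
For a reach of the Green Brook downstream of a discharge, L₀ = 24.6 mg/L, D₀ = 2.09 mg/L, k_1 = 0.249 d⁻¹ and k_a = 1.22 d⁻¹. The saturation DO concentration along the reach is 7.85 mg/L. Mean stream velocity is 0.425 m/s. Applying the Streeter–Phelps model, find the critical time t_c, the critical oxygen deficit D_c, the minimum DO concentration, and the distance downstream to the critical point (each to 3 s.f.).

t_c = [1/(k_a−k_1)] ln[(k_a/k_1)(1 − D₀(k_a−k_1)/(k_1 L₀))]
= [1/(1.22−0.249)] ln[(1.22/0.249)(1 − 2.09×0.9710/(0.249×24.6))]
= (1/0.9710) ln[4.900 × 0.6687] = 1.030 × ln(3.276) = 1.030 × 1.187 = 1.222 d.
D_c = (k_1/k_a) L₀ e^(−k_1 t_c) = (0.249/1.22) × 24.6 × e^(−0.249×1.222) = 0.2041 × 24.6 × 0.7376 = 3.703 mg/L.
Minimum DO = C_s − D_c = 7.85 − 3.703 = 4.147 mg/L.
x_c = v t_c = 0.425 m/s × 1.222 d × 86400 s/d = 44880 m ≈ 44.9 km.

t_c ≈ 1.22 d; D_c ≈ 3.70 mg/L; min DO ≈ 4.15 mg/L; x_c ≈ 44.9 km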